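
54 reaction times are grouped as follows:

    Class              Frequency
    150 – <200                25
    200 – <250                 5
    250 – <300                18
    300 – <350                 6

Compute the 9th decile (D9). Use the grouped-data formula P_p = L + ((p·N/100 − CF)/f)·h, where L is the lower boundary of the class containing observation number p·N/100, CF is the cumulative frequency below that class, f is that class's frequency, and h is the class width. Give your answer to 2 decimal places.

305.00

N = 54; target position k = 90/100 · 54 = 48.6.
Cumulative frequencies: 25, 30, 48, 54.
Observation 48.6 falls in the class 300 – <350.
L = 300, CF = 48, f = 6, h = 50.
P90 = 300 + ((48.6 − 48)/6)·50 = 300 + 5 = 305.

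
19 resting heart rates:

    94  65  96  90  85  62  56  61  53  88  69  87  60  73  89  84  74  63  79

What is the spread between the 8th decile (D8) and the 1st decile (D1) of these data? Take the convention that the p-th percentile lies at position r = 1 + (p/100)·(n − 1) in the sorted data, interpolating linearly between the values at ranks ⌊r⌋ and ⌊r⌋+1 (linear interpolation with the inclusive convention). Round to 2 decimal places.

Sorted: 53, 56, 60, 61, 62, 63, 65, 69, 73, 74, 79, 84, 85, 87, 88, 89, 90, 94, 96.
n = 19.
P10: r = 2.8; ranks 2–3 are 56, 60; interpolating gives 59.2.
P80: r = 15.4; ranks 15–16 are 88, 89; interpolating gives 88.4.
Difference: 88.4 − 59.2 = 29.2.

29.20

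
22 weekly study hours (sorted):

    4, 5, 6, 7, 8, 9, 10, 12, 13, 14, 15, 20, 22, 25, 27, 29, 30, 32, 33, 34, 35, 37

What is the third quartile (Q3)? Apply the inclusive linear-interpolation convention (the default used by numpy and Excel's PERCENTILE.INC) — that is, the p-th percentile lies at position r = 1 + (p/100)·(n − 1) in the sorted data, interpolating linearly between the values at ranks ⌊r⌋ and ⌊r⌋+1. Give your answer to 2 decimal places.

29.75

n = 22.
r = 1 + (75/100)·(22 − 1) = 1 + 15.75 = 16.75.
Rank 16 is 29 and rank 17 is 30.
Interpolate: 29 + 0.75·(30 − 29) = 29 + 0.75·1 = 29.75.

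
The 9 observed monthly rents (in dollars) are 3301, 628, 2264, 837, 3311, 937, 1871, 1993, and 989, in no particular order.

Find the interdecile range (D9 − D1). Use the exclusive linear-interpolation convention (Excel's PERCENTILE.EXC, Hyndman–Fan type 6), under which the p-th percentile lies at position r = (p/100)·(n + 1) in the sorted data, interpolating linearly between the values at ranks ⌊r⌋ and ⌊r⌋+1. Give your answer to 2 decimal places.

2683.00

Sorted: 628, 837, 937, 989, 1871, 1993, 2264, 3301, 3311.
n = 9.
P10: r = 1 (integer) → 628.
P90: r = 9 (integer) → 3311.
Difference: 3311 − 628 = 2683.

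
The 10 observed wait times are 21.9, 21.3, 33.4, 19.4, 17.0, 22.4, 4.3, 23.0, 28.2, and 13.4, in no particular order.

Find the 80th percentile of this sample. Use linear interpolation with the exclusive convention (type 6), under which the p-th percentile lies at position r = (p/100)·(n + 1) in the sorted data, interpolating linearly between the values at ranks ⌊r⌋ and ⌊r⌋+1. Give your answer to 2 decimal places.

Sorted: 4.3, 13.4, 17.0, 19.4, 21.3, 21.9, 22.4, 23.0, 28.2, 33.4.
n = 10.
r = (80/100)·(10 + 1) = 8.8.
Rank 8 is 23.0 and rank 9 is 28.2.
Interpolate: 23.0 + 0.8·(28.2 − 23.0) = 23.0 + 0.8·5.2 = 27.16.

27.16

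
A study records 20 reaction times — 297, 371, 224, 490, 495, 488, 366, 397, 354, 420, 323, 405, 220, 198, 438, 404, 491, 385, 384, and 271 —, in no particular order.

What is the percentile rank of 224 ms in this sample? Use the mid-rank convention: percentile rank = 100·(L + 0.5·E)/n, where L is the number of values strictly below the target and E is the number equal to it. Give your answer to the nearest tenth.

12.5

Sorted: 198, 220, 224, 271, 297, 323, 354, 366, 371, 384, 385, 397, 404, 405, 420, 438, 488, 490, 491, 495.
Count below 224: L = 2; count equal: E = 1; n = 20.
Percentile rank = 100·(2 + 0.5·1)/20 = 100·2.5/20 = 12.5.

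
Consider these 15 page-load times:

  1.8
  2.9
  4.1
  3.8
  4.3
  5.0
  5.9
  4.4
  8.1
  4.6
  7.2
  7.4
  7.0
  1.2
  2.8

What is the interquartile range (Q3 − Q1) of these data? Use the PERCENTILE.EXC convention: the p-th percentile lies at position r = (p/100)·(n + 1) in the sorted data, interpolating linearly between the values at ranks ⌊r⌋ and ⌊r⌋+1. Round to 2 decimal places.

Sorted: 1.2, 1.8, 2.8, 2.9, 3.8, 4.1, 4.3, 4.4, 4.6, 5.0, 5.9, 7.0, 7.2, 7.4, 8.1.
n = 15.
P25: r = 4 (integer) → 2.9.
P75: r = 12 (integer) → 7.
Difference: 7 − 2.9 = 4.1.

4.10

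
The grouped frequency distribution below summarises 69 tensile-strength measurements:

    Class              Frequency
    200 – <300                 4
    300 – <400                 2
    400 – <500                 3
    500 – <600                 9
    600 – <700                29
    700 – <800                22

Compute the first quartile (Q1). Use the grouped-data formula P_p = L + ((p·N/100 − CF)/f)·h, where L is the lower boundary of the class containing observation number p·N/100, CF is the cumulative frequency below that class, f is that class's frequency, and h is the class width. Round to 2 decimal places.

591.67

N = 69; target position k = 25/100 · 69 = 17.25.
Cumulative frequencies: 4, 6, 9, 18, 47, 69.
Observation 17.25 falls in the class 500 – <600.
L = 500, CF = 9, f = 9, h = 100.
P25 = 500 + ((17.25 − 9)/9)·100 = 500 + 91.6667 = 591.667.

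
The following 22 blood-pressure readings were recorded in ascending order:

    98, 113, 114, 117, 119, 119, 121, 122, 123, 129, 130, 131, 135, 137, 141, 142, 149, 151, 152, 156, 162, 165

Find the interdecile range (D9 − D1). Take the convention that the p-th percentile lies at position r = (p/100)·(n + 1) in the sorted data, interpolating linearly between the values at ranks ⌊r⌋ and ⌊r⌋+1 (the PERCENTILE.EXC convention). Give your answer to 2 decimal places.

46.90

n = 22.
P10: r = 2.3; ranks 2–3 are 113, 114; interpolating gives 113.3.
P90: r = 20.7; ranks 20–21 are 156, 162; interpolating gives 160.2.
Difference: 160.2 − 113.3 = 46.9.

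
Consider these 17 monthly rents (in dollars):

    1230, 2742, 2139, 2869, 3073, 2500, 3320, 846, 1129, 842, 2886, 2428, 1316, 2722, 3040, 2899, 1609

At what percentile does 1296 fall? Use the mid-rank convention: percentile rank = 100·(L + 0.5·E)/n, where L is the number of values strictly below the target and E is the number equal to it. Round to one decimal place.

23.5

Sorted: 842, 846, 1129, 1230, 1316, 1609, 2139, 2428, 2500, 2722, 2742, 2869, 2886, 2899, 3040, 3073, 3320.
Count below 1296: L = 4; count equal: E = 0; n = 17.
Percentile rank = 100·(4 + 0.5·0)/17 = 100·4/17 = 23.53.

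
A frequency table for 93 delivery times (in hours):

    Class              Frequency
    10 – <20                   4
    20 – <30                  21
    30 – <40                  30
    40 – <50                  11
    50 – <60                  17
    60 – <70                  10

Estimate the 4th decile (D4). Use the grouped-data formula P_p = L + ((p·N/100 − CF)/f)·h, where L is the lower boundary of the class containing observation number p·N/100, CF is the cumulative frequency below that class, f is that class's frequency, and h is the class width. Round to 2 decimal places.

N = 93; target position k = 40/100 · 93 = 37.2.
Cumulative frequencies: 4, 25, 55, 66, 83, 93.
Observation 37.2 falls in the class 30 – <40.
L = 30, CF = 25, f = 30, h = 10.
P40 = 30 + ((37.2 − 25)/30)·10 = 30 + 4.06667 = 34.0667.

34.07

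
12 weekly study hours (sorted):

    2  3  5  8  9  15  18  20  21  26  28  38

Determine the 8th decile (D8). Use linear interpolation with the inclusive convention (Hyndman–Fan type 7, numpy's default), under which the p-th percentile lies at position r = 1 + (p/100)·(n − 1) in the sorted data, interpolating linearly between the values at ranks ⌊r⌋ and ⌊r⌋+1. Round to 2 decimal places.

25.00

n = 12.
r = 1 + (80/100)·(12 − 1) = 1 + 8.8 = 9.8.
Rank 9 is 21 and rank 10 is 26.
Interpolate: 21 + 0.8·(26 − 21) = 21 + 0.8·5 = 25.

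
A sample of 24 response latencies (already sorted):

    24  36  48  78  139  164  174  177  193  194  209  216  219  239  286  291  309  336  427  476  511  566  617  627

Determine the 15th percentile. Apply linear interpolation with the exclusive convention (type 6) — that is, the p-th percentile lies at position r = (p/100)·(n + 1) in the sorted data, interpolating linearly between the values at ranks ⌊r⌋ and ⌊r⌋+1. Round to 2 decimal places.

70.50

n = 24.
r = (15/100)·(24 + 1) = 3.75.
Rank 3 is 48 and rank 4 is 78.
Interpolate: 48 + 0.75·(78 − 48) = 48 + 0.75·30 = 70.5.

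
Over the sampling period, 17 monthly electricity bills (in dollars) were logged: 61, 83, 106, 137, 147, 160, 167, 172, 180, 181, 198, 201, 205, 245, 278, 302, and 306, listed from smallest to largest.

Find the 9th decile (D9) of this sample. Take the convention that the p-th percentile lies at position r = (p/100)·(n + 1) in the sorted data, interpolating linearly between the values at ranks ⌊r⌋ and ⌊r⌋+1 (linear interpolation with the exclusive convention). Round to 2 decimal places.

302.80

n = 17.
r = (90/100)·(17 + 1) = 16.2.
Rank 16 is 302 and rank 17 is 306.
Interpolate: 302 + 0.2·(306 − 302) = 302 + 0.2·4 = 302.8.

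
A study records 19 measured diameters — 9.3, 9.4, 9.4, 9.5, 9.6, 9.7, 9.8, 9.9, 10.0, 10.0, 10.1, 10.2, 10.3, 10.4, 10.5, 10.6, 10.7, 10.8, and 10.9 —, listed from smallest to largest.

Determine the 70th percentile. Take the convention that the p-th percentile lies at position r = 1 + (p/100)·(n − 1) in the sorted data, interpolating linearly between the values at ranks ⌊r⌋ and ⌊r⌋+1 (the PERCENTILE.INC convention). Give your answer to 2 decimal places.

n = 19.
r = 1 + (70/100)·(19 − 1) = 1 + 12.6 = 13.6.
Rank 13 is 10.3 and rank 14 is 10.4.
Interpolate: 10.3 + 0.6·(10.4 − 10.3) = 10.3 + 0.6·0.1 = 10.36.

10.36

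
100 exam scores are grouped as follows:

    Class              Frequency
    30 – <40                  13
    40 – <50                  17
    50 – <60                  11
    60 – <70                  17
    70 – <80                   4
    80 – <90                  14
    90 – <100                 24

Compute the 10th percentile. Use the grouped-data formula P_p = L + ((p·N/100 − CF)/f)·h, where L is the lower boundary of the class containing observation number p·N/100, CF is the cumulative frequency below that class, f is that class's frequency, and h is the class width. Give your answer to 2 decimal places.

37.69

N = 100; target position k = 10/100 · 100 = 10.
Cumulative frequencies: 13, 30, 41, 58, 62, 76, 100.
Observation 10 falls in the class 30 – <40.
L = 30, CF = 0, f = 13, h = 10.
P10 = 30 + ((10 − 0)/13)·10 = 30 + 7.69231 = 37.6923.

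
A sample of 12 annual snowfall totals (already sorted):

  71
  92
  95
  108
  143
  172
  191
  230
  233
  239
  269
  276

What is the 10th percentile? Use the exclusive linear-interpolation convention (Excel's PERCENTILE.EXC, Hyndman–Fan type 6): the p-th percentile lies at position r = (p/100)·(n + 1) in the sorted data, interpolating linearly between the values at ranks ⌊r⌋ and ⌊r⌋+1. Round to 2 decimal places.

n = 12.
r = (10/100)·(12 + 1) = 1.3.
Rank 1 is 71 and rank 2 is 92.
Interpolate: 71 + 0.3·(92 − 71) = 71 + 0.3·21 = 77.3.

77.30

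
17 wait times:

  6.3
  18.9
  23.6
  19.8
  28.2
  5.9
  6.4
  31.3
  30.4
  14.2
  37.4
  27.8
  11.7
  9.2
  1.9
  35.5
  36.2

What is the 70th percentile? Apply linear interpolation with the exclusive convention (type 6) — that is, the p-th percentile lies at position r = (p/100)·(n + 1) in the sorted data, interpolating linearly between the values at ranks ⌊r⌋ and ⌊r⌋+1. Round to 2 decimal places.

Sorted: 1.9, 5.9, 6.3, 6.4, 9.2, 11.7, 14.2, 18.9, 19.8, 23.6, 27.8, 28.2, 30.4, 31.3, 35.5, 36.2, 37.4.
n = 17.
r = (70/100)·(17 + 1) = 12.6.
Rank 12 is 28.2 and rank 13 is 30.4.
Interpolate: 28.2 + 0.6·(30.4 − 28.2) = 28.2 + 0.6·2.2 = 29.52.

29.52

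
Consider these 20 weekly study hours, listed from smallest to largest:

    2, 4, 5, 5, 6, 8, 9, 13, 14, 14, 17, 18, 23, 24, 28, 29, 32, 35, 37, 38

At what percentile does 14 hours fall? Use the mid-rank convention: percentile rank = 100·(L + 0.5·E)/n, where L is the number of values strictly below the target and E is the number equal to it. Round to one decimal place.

Count below 14: L = 8; count equal: E = 2; n = 20.
Percentile rank = 100·(8 + 0.5·2)/20 = 100·9/20 = 45.

45.0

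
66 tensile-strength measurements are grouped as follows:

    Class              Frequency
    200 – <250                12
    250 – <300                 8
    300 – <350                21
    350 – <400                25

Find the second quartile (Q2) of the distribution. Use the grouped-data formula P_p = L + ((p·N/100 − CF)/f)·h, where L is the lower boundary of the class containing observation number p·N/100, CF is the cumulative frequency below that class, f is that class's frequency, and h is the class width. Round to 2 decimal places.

N = 66; target position k = 50/100 · 66 = 33.
Cumulative frequencies: 12, 20, 41, 66.
Observation 33 falls in the class 300 – <350.
L = 300, CF = 20, f = 21, h = 50.
P50 = 300 + ((33 − 20)/21)·50 = 300 + 30.9524 = 330.952.

330.95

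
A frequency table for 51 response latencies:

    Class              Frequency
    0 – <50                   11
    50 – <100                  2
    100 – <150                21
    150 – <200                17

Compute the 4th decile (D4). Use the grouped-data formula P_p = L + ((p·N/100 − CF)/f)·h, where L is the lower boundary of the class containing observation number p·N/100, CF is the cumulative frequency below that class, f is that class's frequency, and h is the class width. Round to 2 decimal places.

117.62

N = 51; target position k = 40/100 · 51 = 20.4.
Cumulative frequencies: 11, 13, 34, 51.
Observation 20.4 falls in the class 100 – <150.
L = 100, CF = 13, f = 21, h = 50.
P40 = 100 + ((20.4 − 13)/21)·50 = 100 + 17.619 = 117.619.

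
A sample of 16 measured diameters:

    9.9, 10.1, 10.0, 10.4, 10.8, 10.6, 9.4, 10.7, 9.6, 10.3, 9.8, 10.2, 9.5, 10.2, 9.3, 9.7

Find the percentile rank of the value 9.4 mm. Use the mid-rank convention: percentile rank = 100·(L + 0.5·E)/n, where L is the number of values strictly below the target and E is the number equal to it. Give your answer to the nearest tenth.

Sorted: 9.3, 9.4, 9.5, 9.6, 9.7, 9.8, 9.9, 10.0, 10.1, 10.2, 10.2, 10.3, 10.4, 10.6, 10.7, 10.8.
Count below 9.4: L = 1; count equal: E = 1; n = 16.
Percentile rank = 100·(1 + 0.5·1)/16 = 100·1.5/16 = 9.375.

9.4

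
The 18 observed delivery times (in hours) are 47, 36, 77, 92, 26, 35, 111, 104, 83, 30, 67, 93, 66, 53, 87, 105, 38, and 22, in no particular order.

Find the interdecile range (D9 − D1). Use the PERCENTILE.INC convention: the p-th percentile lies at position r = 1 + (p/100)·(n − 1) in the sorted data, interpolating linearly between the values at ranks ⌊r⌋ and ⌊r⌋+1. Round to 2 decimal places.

Sorted: 22, 26, 30, 35, 36, 38, 47, 53, 66, 67, 77, 83, 87, 92, 93, 104, 105, 111.
n = 18.
P10: r = 2.7; ranks 2–3 are 26, 30; interpolating gives 28.8.
P90: r = 16.3; ranks 16–17 are 104, 105; interpolating gives 104.3.
Difference: 104.3 − 28.8 = 75.5.

75.50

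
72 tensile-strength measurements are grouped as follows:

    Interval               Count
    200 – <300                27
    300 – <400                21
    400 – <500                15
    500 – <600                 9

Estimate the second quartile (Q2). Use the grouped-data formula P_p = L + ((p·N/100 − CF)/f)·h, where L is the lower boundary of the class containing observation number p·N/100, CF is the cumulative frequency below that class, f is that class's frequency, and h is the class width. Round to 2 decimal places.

N = 72; target position k = 50/100 · 72 = 36.
Cumulative frequencies: 27, 48, 63, 72.
Observation 36 falls in the class 300 – <400.
L = 300, CF = 27, f = 21, h = 100.
P50 = 300 + ((36 − 27)/21)·100 = 300 + 42.8571 = 342.857.

342.86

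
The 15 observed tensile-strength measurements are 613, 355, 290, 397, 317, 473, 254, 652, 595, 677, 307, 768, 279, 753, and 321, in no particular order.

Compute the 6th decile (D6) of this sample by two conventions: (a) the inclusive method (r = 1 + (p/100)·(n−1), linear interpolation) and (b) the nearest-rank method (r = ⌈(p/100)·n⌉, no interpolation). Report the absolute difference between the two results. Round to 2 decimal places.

48.80

Sorted: 254, 279, 290, 307, 317, 321, 355, 397, 473, 595, 613, 652, 677, 753, 768.
n = 15.
(a) r = 9.4; between ranks 9 (473) and 10 (595): 521.8.
(b) the nearest-rank method: rank 9 → 473.
|521.8 − 473| = 48.8.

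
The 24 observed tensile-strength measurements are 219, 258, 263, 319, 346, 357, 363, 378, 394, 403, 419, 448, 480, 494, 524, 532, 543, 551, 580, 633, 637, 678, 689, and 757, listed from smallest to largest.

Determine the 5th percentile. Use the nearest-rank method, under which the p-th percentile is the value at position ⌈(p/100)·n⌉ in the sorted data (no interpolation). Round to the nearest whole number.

n = 24.
Position = ⌈5/100 · 24⌉ = ⌈1.2⌉ = 2.
The value at rank 2 is 258.

258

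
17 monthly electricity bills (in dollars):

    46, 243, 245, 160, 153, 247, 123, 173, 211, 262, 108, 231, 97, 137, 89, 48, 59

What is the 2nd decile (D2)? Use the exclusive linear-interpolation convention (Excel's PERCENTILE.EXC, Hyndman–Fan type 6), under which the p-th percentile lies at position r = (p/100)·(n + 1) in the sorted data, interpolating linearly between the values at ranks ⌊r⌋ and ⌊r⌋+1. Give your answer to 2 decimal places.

77.00

Sorted: 46, 48, 59, 89, 97, 108, 123, 137, 153, 160, 173, 211, 231, 243, 245, 247, 262.
n = 17.
r = (20/100)·(17 + 1) = 3.6.
Rank 3 is 59 and rank 4 is 89.
Interpolate: 59 + 0.6·(89 − 59) = 59 + 0.6·30 = 77.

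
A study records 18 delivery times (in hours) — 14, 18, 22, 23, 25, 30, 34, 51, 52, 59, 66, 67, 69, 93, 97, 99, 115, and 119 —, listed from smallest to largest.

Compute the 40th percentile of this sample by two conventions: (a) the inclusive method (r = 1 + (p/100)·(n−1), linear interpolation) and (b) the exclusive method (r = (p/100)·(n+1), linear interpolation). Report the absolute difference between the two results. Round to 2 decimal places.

n = 18.
(a) r = 7.8; between ranks 7 (34) and 8 (51): 47.6.
(b) r = 7.6; between ranks 7 (34) and 8 (51): 44.2.
|47.6 − 44.2| = 3.4.

3.40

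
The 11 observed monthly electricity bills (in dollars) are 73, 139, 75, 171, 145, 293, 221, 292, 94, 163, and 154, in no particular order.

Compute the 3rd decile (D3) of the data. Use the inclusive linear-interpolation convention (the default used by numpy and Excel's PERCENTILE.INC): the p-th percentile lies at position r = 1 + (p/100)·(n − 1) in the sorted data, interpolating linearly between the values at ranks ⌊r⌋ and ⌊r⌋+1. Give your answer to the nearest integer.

139

Sorted: 73, 75, 94, 139, 145, 154, 163, 171, 221, 292, 293.
n = 11.
r = 1 + (30/100)·(11 − 1) = 1 + 3 = 4.
r is an integer, so P30 is the value at rank 4: 139.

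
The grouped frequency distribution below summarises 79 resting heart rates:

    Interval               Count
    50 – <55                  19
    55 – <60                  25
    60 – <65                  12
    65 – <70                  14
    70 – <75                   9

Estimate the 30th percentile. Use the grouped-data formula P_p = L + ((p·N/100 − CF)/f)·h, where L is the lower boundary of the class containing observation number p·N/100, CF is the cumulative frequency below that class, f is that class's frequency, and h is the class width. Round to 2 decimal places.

55.94

N = 79; target position k = 30/100 · 79 = 23.7.
Cumulative frequencies: 19, 44, 56, 70, 79.
Observation 23.7 falls in the class 55 – <60.
L = 55, CF = 19, f = 25, h = 5.
P30 = 55 + ((23.7 − 19)/25)·5 = 55 + 0.94 = 55.94.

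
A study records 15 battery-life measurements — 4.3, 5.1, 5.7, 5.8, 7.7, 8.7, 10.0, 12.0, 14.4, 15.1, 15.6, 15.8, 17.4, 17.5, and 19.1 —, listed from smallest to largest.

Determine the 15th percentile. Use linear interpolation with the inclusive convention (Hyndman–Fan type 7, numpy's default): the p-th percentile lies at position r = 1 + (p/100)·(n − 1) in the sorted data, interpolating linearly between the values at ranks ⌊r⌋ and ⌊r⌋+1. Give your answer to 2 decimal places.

5.71

n = 15.
r = 1 + (15/100)·(15 − 1) = 1 + 2.1 = 3.1.
Rank 3 is 5.7 and rank 4 is 5.8.
Interpolate: 5.7 + 0.1·(5.8 − 5.7) = 5.7 + 0.1·0.1 = 5.71.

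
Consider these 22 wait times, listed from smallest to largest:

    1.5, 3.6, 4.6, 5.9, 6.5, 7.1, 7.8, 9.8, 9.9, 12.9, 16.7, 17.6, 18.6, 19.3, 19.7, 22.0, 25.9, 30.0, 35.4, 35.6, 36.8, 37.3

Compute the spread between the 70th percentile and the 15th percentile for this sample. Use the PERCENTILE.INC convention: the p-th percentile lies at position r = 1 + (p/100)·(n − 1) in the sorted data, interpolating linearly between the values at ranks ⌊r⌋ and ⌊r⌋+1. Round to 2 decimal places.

15.32

n = 22.
P15: r = 4.15; ranks 4–5 are 5.9, 6.5; interpolating gives 5.99.
P70: r = 15.7; ranks 15–16 are 19.7, 22.0; interpolating gives 21.31.
Difference: 21.31 − 5.99 = 15.32.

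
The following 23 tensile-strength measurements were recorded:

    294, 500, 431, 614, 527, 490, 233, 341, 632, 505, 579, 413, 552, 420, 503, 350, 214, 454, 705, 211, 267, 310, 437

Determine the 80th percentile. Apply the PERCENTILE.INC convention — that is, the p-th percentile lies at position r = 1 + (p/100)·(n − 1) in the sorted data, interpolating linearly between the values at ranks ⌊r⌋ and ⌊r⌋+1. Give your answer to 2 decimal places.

542.00

Sorted: 211, 214, 233, 267, 294, 310, 341, 350, 413, 420, 431, 437, 454, 490, 500, 503, 505, 527, 552, 579, 614, 632, 705.
n = 23.
r = 1 + (80/100)·(23 − 1) = 1 + 17.6 = 18.6.
Rank 18 is 527 and rank 19 is 552.
Interpolate: 527 + 0.6·(552 − 527) = 527 + 0.6·25 = 542.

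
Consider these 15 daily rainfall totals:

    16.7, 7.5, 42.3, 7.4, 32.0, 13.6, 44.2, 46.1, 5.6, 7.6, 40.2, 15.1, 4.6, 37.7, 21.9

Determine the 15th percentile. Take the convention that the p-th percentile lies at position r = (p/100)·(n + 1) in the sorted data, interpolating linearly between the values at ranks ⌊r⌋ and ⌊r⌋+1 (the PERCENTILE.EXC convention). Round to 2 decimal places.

6.32

Sorted: 4.6, 5.6, 7.4, 7.5, 7.6, 13.6, 15.1, 16.7, 21.9, 32.0, 37.7, 40.2, 42.3, 44.2, 46.1.
n = 15.
r = (15/100)·(15 + 1) = 2.4.
Rank 2 is 5.6 and rank 3 is 7.4.
Interpolate: 5.6 + 0.4·(7.4 − 5.6) = 5.6 + 0.4·1.8 = 6.32.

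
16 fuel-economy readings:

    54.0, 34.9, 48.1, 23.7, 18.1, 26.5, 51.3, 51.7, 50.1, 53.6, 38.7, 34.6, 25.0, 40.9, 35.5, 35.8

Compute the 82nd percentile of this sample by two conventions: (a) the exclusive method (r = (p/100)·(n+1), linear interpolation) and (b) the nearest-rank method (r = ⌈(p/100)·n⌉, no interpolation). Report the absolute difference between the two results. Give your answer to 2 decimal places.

0.02

Sorted: 18.1, 23.7, 25.0, 26.5, 34.6, 34.9, 35.5, 35.8, 38.7, 40.9, 48.1, 50.1, 51.3, 51.7, 53.6, 54.0.
n = 16.
(a) r = 13.94; between ranks 13 (51.3) and 14 (51.7): 51.676.
(b) the nearest-rank method: rank 14 → 51.7.
|51.676 − 51.7| = 0.024.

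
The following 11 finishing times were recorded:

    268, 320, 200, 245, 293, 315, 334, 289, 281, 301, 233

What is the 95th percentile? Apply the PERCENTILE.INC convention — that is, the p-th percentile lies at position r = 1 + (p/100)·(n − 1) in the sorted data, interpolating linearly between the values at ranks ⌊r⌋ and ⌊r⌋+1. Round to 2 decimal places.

327.00

Sorted: 200, 233, 245, 268, 281, 289, 293, 301, 315, 320, 334.
n = 11.
r = 1 + (95/100)·(11 − 1) = 1 + 9.5 = 10.5.
Rank 10 is 320 and rank 11 is 334.
Interpolate: 320 + 0.5·(334 − 320) = 320 + 0.5·14 = 327.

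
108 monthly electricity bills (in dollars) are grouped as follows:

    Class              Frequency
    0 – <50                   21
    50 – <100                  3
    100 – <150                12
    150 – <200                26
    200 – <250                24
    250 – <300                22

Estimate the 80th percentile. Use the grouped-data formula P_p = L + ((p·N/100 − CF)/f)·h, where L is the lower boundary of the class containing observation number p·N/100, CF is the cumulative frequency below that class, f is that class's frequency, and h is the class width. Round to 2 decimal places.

250.91

N = 108; target position k = 80/100 · 108 = 86.4.
Cumulative frequencies: 21, 24, 36, 62, 86, 108.
Observation 86.4 falls in the class 250 – <300.
L = 250, CF = 86, f = 22, h = 50.
P80 = 250 + ((86.4 − 86)/22)·50 = 250 + 0.909091 = 250.909.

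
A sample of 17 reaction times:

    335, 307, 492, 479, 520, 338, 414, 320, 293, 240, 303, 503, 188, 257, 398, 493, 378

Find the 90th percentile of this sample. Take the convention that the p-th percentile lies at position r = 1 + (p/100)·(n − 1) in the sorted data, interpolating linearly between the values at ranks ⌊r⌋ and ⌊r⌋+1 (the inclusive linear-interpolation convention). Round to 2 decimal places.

Sorted: 188, 240, 257, 293, 303, 307, 320, 335, 338, 378, 398, 414, 479, 492, 493, 503, 520.
n = 17.
r = 1 + (90/100)·(17 − 1) = 1 + 14.4 = 15.4.
Rank 15 is 493 and rank 16 is 503.
Interpolate: 493 + 0.4·(503 − 493) = 493 + 0.4·10 = 497.

497.00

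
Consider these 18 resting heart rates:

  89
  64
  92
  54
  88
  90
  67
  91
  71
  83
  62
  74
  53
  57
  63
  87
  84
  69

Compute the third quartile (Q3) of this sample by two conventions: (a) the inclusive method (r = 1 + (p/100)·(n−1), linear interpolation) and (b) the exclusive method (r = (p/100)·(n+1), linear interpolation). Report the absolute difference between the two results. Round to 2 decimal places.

Sorted: 53, 54, 57, 62, 63, 64, 67, 69, 71, 74, 83, 84, 87, 88, 89, 90, 91, 92.
n = 18.
(a) r = 13.75; between ranks 13 (87) and 14 (88): 87.75.
(b) r = 14.25; between ranks 14 (88) and 15 (89): 88.25.
|87.75 − 88.25| = 0.5.

0.50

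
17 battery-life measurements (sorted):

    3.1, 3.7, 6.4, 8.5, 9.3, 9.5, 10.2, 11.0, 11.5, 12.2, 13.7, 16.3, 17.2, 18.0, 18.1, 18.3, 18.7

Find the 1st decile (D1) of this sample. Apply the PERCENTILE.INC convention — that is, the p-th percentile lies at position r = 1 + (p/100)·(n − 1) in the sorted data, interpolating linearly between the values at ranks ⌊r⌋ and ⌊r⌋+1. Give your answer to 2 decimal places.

5.32

n = 17.
r = 1 + (10/100)·(17 − 1) = 1 + 1.6 = 2.6.
Rank 2 is 3.7 and rank 3 is 6.4.
Interpolate: 3.7 + 0.6·(6.4 − 3.7) = 3.7 + 0.6·2.7 = 5.32.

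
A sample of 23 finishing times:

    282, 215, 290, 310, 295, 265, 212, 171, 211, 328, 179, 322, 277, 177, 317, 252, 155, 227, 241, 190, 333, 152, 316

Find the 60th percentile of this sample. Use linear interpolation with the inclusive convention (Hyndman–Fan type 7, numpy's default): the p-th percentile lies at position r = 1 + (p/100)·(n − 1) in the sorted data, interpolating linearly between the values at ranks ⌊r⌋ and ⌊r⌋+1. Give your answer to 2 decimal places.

278.00

Sorted: 152, 155, 171, 177, 179, 190, 211, 212, 215, 227, 241, 252, 265, 277, 282, 290, 295, 310, 316, 317, 322, 328, 333.
n = 23.
r = 1 + (60/100)·(23 − 1) = 1 + 13.2 = 14.2.
Rank 14 is 277 and rank 15 is 282.
Interpolate: 277 + 0.2·(282 − 277) = 277 + 0.2·5 = 278.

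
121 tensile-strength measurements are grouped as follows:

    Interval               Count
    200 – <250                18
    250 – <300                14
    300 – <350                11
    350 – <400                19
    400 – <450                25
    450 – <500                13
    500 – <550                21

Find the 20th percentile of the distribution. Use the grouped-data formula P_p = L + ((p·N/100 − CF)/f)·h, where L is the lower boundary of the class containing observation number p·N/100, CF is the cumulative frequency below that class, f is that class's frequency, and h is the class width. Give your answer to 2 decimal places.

272.14

N = 121; target position k = 20/100 · 121 = 24.2.
Cumulative frequencies: 18, 32, 43, 62, 87, 100, 121.
Observation 24.2 falls in the class 250 – <300.
L = 250, CF = 18, f = 14, h = 50.
P20 = 250 + ((24.2 − 18)/14)·50 = 250 + 22.1429 = 272.143.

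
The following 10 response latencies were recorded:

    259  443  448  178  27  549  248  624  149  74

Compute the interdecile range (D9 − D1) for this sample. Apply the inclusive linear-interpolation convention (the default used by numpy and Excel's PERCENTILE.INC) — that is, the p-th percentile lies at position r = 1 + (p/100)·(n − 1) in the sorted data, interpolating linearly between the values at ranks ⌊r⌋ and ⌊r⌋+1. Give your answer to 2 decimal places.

487.20

Sorted: 27, 74, 149, 178, 248, 259, 443, 448, 549, 624.
n = 10.
P10: r = 1.9; ranks 1–2 are 27, 74; interpolating gives 69.3.
P90: r = 9.1; ranks 9–10 are 549, 624; interpolating gives 556.5.
Difference: 556.5 − 69.3 = 487.2.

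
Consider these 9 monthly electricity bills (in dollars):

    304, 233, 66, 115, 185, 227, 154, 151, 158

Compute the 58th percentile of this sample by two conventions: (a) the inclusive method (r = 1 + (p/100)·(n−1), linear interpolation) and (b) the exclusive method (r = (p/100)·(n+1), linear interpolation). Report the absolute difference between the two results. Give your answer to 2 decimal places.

4.32

Sorted: 66, 115, 151, 154, 158, 185, 227, 233, 304.
n = 9.
(a) r = 5.64; between ranks 5 (158) and 6 (185): 175.28.
(b) r = 5.8; between ranks 5 (158) and 6 (185): 179.6.
|175.28 − 179.6| = 4.32.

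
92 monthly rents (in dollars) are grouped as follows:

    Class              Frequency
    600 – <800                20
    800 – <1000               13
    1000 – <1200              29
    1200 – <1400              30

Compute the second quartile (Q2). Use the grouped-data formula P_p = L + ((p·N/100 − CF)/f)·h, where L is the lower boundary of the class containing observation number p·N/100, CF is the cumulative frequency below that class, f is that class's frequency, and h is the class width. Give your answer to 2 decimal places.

N = 92; target position k = 50/100 · 92 = 46.
Cumulative frequencies: 20, 33, 62, 92.
Observation 46 falls in the class 1000 – <1200.
L = 1000, CF = 33, f = 29, h = 200.
P50 = 1000 + ((46 − 33)/29)·200 = 1000 + 89.6552 = 1089.66.

1089.66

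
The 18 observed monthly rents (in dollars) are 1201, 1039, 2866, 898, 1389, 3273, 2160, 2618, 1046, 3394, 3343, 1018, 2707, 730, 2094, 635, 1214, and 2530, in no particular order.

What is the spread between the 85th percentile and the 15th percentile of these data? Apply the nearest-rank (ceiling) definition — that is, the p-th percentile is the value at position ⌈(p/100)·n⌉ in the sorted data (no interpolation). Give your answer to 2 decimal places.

2375.00

Sorted: 635, 730, 898, 1018, 1039, 1046, 1201, 1214, 1389, 2094, 2160, 2530, 2618, 2707, 2866, 3273, 3343, 3394.
n = 18.
P15: rank ⌈15/100·18⌉ = 3 → 898.
P85: rank ⌈85/100·18⌉ = 16 → 3273.
Difference: 3273 − 898 = 2375.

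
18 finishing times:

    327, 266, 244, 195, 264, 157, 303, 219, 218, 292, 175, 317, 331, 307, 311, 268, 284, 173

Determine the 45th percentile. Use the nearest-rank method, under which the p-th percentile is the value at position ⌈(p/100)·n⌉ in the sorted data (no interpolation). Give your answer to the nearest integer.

266

Sorted: 157, 173, 175, 195, 218, 219, 244, 264, 266, 268, 284, 292, 303, 307, 311, 317, 327, 331.
n = 18.
Position = ⌈45/100 · 18⌉ = ⌈8.1⌉ = 9.
The value at rank 9 is 266.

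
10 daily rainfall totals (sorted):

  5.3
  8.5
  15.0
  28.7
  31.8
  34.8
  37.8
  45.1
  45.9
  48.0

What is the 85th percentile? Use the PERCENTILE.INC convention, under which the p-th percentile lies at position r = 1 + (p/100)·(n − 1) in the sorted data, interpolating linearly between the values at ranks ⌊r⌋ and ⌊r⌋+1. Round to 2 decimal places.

n = 10.
r = 1 + (85/100)·(10 − 1) = 1 + 7.65 = 8.65.
Rank 8 is 45.1 and rank 9 is 45.9.
Interpolate: 45.1 + 0.65·(45.9 − 45.1) = 45.1 + 0.65·0.8 = 45.62.

45.62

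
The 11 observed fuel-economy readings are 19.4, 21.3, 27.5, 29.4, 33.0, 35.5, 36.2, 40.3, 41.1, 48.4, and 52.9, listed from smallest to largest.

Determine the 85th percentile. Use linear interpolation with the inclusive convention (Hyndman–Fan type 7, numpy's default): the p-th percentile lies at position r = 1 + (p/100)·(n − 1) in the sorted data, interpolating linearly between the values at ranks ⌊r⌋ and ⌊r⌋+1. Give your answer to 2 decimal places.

n = 11.
r = 1 + (85/100)·(11 − 1) = 1 + 8.5 = 9.5.
Rank 9 is 41.1 and rank 10 is 48.4.
Interpolate: 41.1 + 0.5·(48.4 − 41.1) = 41.1 + 0.5·7.3 = 44.75.

44.75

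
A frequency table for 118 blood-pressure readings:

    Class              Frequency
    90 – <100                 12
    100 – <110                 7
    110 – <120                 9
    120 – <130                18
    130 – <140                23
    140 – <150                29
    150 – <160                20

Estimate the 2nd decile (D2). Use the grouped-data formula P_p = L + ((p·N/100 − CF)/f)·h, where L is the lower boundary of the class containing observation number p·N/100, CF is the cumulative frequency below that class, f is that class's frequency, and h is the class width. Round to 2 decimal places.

115.11

N = 118; target position k = 20/100 · 118 = 23.6.
Cumulative frequencies: 12, 19, 28, 46, 69, 98, 118.
Observation 23.6 falls in the class 110 – <120.
L = 110, CF = 19, f = 9, h = 10.
P20 = 110 + ((23.6 − 19)/9)·10 = 110 + 5.11111 = 115.111.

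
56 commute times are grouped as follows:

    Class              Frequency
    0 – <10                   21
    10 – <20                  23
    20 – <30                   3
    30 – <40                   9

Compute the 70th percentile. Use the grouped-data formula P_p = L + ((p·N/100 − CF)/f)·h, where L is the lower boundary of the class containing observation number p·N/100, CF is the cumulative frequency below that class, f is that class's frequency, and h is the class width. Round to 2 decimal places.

17.91

N = 56; target position k = 70/100 · 56 = 39.2.
Cumulative frequencies: 21, 44, 47, 56.
Observation 39.2 falls in the class 10 – <20.
L = 10, CF = 21, f = 23, h = 10.
P70 = 10 + ((39.2 − 21)/23)·10 = 10 + 7.91304 = 17.913.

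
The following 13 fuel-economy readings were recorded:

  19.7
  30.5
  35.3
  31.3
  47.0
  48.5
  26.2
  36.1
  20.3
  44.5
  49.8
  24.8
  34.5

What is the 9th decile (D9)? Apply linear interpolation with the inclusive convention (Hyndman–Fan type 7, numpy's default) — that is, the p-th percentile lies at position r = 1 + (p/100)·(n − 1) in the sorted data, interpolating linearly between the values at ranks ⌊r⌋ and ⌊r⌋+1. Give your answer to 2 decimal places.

Sorted: 19.7, 20.3, 24.8, 26.2, 30.5, 31.3, 34.5, 35.3, 36.1, 44.5, 47.0, 48.5, 49.8.
n = 13.
r = 1 + (90/100)·(13 − 1) = 1 + 10.8 = 11.8.
Rank 11 is 47.0 and rank 12 is 48.5.
Interpolate: 47.0 + 0.8·(48.5 − 47.0) = 47.0 + 0.8·1.5 = 48.2.

48.20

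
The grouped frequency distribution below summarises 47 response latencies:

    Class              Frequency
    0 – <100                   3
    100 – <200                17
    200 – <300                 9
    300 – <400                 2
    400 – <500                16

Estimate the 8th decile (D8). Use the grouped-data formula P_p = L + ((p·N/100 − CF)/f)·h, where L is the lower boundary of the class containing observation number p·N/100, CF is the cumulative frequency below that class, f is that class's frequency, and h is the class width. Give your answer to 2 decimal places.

N = 47; target position k = 80/100 · 47 = 37.6.
Cumulative frequencies: 3, 20, 29, 31, 47.
Observation 37.6 falls in the class 400 – <500.
L = 400, CF = 31, f = 16, h = 100.
P80 = 400 + ((37.6 − 31)/16)·100 = 400 + 41.25 = 441.25.

441.25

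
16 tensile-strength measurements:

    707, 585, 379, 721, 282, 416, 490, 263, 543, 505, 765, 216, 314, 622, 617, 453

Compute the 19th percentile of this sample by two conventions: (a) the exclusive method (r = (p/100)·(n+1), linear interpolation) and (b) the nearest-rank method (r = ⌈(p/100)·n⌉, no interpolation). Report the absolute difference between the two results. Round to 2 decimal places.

24.64

Sorted: 216, 263, 282, 314, 379, 416, 453, 490, 505, 543, 585, 617, 622, 707, 721, 765.
n = 16.
(a) r = 3.23; between ranks 3 (282) and 4 (314): 289.36.
(b) the nearest-rank method: rank 4 → 314.
|289.36 − 314| = 24.64.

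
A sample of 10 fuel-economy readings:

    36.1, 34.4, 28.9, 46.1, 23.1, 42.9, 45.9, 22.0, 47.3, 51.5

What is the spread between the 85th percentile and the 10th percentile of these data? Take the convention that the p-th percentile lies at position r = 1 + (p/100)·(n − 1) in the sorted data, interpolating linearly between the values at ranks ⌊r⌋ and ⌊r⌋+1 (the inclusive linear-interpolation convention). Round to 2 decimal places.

23.89

Sorted: 22.0, 23.1, 28.9, 34.4, 36.1, 42.9, 45.9, 46.1, 47.3, 51.5.
n = 10.
P10: r = 1.9; ranks 1–2 are 22.0, 23.1; interpolating gives 22.99.
P85: r = 8.65; ranks 8–9 are 46.1, 47.3; interpolating gives 46.88.
Difference: 46.88 − 22.99 = 23.89.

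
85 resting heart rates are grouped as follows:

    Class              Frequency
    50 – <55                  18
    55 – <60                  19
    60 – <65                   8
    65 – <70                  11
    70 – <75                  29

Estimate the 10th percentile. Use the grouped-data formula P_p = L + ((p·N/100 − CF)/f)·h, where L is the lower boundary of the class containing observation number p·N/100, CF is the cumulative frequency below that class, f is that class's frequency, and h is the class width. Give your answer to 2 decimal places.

N = 85; target position k = 10/100 · 85 = 8.5.
Cumulative frequencies: 18, 37, 45, 56, 85.
Observation 8.5 falls in the class 50 – <55.
L = 50, CF = 0, f = 18, h = 5.
P10 = 50 + ((8.5 − 0)/18)·5 = 50 + 2.36111 = 52.3611.

52.36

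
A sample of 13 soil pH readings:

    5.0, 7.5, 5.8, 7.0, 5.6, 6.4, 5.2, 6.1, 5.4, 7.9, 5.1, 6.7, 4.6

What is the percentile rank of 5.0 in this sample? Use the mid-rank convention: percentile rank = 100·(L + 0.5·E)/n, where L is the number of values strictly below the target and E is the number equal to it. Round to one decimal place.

Sorted: 4.6, 5.0, 5.1, 5.2, 5.4, 5.6, 5.8, 6.1, 6.4, 6.7, 7.0, 7.5, 7.9.
Count below 5.0: L = 1; count equal: E = 1; n = 13.
Percentile rank = 100·(1 + 0.5·1)/13 = 100·1.5/13 = 11.54.

11.5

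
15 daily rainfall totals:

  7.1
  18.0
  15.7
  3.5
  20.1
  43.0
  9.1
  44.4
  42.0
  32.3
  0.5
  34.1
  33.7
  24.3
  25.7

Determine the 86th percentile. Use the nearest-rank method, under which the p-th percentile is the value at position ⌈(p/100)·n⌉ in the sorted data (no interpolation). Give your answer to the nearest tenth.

42.0

Sorted: 0.5, 3.5, 7.1, 9.1, 15.7, 18.0, 20.1, 24.3, 25.7, 32.3, 33.7, 34.1, 42.0, 43.0, 44.4.
n = 15.
Position = ⌈86/100 · 15⌉ = ⌈12.9⌉ = 13.
The value at rank 13 is 42.0.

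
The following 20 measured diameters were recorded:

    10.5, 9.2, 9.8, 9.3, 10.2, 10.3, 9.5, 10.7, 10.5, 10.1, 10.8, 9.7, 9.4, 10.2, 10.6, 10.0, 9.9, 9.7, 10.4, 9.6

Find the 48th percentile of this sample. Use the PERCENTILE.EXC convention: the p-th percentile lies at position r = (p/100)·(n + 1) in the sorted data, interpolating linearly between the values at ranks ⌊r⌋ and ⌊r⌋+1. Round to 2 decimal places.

10.01

Sorted: 9.2, 9.3, 9.4, 9.5, 9.6, 9.7, 9.7, 9.8, 9.9, 10.0, 10.1, 10.2, 10.2, 10.3, 10.4, 10.5, 10.5, 10.6, 10.7, 10.8.
n = 20.
r = (48/100)·(20 + 1) = 10.08.
Rank 10 is 10.0 and rank 11 is 10.1.
Interpolate: 10.0 + 0.08·(10.1 − 10.0) = 10.0 + 0.08·0.1 = 10.008.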